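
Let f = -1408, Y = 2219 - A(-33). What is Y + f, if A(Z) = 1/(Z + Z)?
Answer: 53527/66 ≈ 811.02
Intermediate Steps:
A(Z) = 1/(2*Z)
Y = 146455/66 (Y = 2219 - 1/(2*(-33)) = 2219 - (-1)/(2*33) = 2219 - 1*(-1/66) = 2219 + 1/66 = 146455/66 ≈ 2219.0)
Y + f = 146455/66 - 1408 = 53527/66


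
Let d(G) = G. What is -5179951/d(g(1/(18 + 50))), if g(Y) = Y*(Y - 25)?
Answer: 23952093424/1699 ≈ 1.4098e+7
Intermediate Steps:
g(Y) = Y*(-25 + Y)
-5179951/d(g(1/(18 + 50))) = -5179951*(18 + 50)/(-25 + 1/(18 + 50)) = -5179951*68/(-25 + 1/68) = -5179951/((1/68)*(-1699/68)) = -5179951/(-1699/4624) = -5179951*(-4624/1699) = 23952093424/1699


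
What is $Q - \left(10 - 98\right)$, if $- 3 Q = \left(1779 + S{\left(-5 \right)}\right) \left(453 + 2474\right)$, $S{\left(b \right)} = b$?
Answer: $- \frac{5192234}{3} \approx -1.7307 \cdot 10^{6}$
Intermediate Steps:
$Q = - \frac{5192498}{3}$ ($Q = - \frac{\left(1779 - 5\right) \left(453 + 2474\right)}{3} = - \frac{1774 \cdot 2927}{3} = \left(- \frac{1}{3}\right) 5192498 = - \frac{5192498}{3} \approx -1.7308 \cdot 10^{6}$)
$Q - \left(10 - 98\right) = - \frac{5192498}{3} - \left(10 - 98\right) = - \frac{5192498}{3} - -88 = - \frac{5192498}{3} + 88 = - \frac{5192234}{3}$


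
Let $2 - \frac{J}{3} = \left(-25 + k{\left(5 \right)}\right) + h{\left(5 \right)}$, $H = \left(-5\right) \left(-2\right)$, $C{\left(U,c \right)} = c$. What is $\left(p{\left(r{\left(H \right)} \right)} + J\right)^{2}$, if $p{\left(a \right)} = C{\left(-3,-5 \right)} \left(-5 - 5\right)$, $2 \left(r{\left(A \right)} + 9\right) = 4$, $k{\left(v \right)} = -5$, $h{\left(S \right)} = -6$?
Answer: $26896$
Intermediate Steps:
$H = 10$
$r{\left(A \right)} = -7$ ($r{\left(A \right)} = -9 + \frac{1}{2} \cdot 4 = -9 + 2 = -7$)
$p{\left(a \right)} = 50$ ($p{\left(a \right)} = - 5 \left(-5 - 5\right) = \left(-5\right) \left(-10\right) = 50$)
$J = 114$ ($J = 6 - 3 \left(\left(-25 - 5\right) - 6\right) = 6 - 3 \left(-30 - 6\right) = 6 - -108 = 6 + 108 = 114$)
$\left(p{\left(r{\left(H \right)} \right)} + J\right)^{2} = \left(50 + 114\right)^{2} = 164^{2} = 26896$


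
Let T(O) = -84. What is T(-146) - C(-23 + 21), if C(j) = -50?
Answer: -34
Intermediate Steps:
T(-146) - C(-23 + 21) = -84 - 1*(-50) = -84 + 50 = -34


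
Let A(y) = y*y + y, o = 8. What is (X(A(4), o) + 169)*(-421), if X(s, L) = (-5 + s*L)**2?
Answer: -10185674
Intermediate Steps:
A(y) = y + y**2 (A(y) = y**2 + y = y + y**2)
X(s, L) = (-5 + L*s)**2
(X(A(4), o) + 169)*(-421) = ((-5 + 8*(4*(1 + 4)))**2 + 169)*(-421) = ((-5 + 8*(4*5))**2 + 169)*(-421) = ((-5 + 8*20)**2 + 169)*(-421) = ((-5 + 160)**2 + 169)*(-421) = (155**2 + 169)*(-421) = (24025 + 169)*(-421) = 24194*(-421) = -10185674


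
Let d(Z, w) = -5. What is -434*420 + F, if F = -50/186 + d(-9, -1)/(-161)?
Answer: -2729282000/14973 ≈ -1.8228e+5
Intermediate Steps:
F = -3560/14973 (F = -50/186 - 5/(-161) = -50*1/186 - 5*(-1/161) = -25/93 + 5/161 = -3560/14973 ≈ -0.23776)
-434*420 + F = -434*420 - 3560/14973 = -182280 - 3560/14973 = -2729282000/14973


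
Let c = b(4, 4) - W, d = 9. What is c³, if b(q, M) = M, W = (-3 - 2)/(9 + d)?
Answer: 456533/5832 ≈ 78.281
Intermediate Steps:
W = -5/18 (W = (-3 - 2)/(9 + 9) = -5/18 ≈ -0.27778)
c = 77/18 (c = 4 - 1*(-5/18) = 4 + 5/18 = 77/18 ≈ 4.2778)
c³ = (77/18)³ = 456533/5832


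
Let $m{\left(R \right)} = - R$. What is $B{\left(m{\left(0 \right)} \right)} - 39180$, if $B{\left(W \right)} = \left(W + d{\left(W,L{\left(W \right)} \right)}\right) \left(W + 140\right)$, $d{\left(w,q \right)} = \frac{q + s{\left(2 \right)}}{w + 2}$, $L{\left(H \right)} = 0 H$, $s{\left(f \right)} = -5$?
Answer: $-39530$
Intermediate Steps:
$L{\left(H \right)} = 0$
$d{\left(w,q \right)} = \frac{-5 + q}{2 + w}$ ($d{\left(w,q \right)} = \frac{q - 5}{w + 2} = \frac{-5 + q}{2 + w}$)
$B{\left(W \right)} = \left(140 + W\right) \left(W - \frac{5}{2 + W}\right)$ ($B{\left(W \right)} = \left(W + \frac{-5 + 0}{2 + W}\right) \left(W + 140\right) = \left(W + \frac{1}{2 + W} \left(-5\right)\right) \left(140 + W\right) = \left(W - \frac{5}{2 + W}\right) \left(140 + W\right) = \left(140 + W\right) \left(W - \frac{5}{2 + W}\right)$)
$B{\left(m{\left(0 \right)} \right)} - 39180 = \frac{-700 - 5 \left(\left(-1\right) 0\right) + \left(-1\right) 0 \left(2 - 0\right) \left(140 - 0\right)}{2 - 0} - 39180 = \frac{-700 - 0 + 0 \left(2 + 0\right) \left(140 + 0\right)}{2 + 0} - 39180 = \frac{-700 + 0 + 0 \cdot 2 \cdot 140}{2} - 39180 = \frac{-700 + 0 + 0}{2} - 39180 = \frac{1}{2} \left(-700\right) - 39180 = -350 - 39180 = -39530$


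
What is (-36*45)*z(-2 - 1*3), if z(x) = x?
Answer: 8100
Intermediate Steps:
(-36*45)*z(-2 - 1*3) = (-36*45)*(-2 - 1*3) = -1620*(-2 - 3) = -1620*(-5) = 8100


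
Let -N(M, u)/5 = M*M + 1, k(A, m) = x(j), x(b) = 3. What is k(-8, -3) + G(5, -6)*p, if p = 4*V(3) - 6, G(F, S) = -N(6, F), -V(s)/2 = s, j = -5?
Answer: -5547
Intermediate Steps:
V(s) = -2*s
k(A, m) = 3
N(M, u) = -5 - 5*M² (N(M, u) = -5*(M*M + 1) = -5*(M² + 1) = -5*(1 + M²) = -5 - 5*M²)
G(F, S) = 185 (G(F, S) = -(-5 - 5*6²) = -(-5 - 5*36) = -(-5 - 180) = -1*(-185) = 185)
p = -30 (p = 4*(-2*3) - 6 = 4*(-6) - 6 = -24 - 6 = -30)
k(-8, -3) + G(5, -6)*p = 3 + 185*(-30) = 3 - 5550 = -5547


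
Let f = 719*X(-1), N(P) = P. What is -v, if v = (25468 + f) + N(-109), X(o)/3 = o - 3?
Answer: -16731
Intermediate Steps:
X(o) = -9 + 3*o (X(o) = 3*(o - 3) = 3*(-3 + o) = -9 + 3*o)
f = -8628 (f = 719*(-9 + 3*(-1)) = 719*(-9 - 3) = 719*(-12) = -8628)
v = 16731 (v = (25468 - 8628) - 109 = 16840 - 109 = 16731)
-v = -1*16731 = -16731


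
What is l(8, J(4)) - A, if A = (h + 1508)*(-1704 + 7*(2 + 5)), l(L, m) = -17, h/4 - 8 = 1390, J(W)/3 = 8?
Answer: 11750483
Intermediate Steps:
J(W) = 24 (J(W) = 3*8 = 24)
h = 5592 (h = 32 + 4*1390 = 32 + 5560 = 5592)
A = -11750500 (A = (5592 + 1508)*(-1704 + 7*(2 + 5)) = 7100*(-1704 + 7*7) = 7100*(-1704 + 49) = 7100*(-1655) = -11750500)
l(8, J(4)) - A = -17 - 1*(-11750500) = -17 + 11750500 = 11750483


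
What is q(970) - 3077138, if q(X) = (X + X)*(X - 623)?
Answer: -2403958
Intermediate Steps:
q(X) = 2*X*(-623 + X) (q(X) = (2*X)*(-623 + X) = 2*X*(-623 + X))
q(970) - 3077138 = 2*970*(-623 + 970) - 3077138 = 2*970*347 - 3077138 = 673180 - 3077138 = -2403958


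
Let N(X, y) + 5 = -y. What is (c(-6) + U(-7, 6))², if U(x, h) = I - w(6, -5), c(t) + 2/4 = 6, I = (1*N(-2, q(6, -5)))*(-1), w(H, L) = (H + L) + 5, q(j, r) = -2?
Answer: 25/4 ≈ 6.2500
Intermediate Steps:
N(X, y) = -5 - y
w(H, L) = 5 + H + L
I = 3 (I = (1*(-5 - 1*(-2)))*(-1) = (1*(-5 + 2))*(-1) = (1*(-3))*(-1) = -3*(-1) = 3)
c(t) = 11/2 (c(t) = -½ + 6 = 11/2)
U(x, h) = -3 (U(x, h) = 3 - (5 + 6 - 5) = 3 - 1*6 = 3 - 6 = -3)
(c(-6) + U(-7, 6))² = (11/2 - 3)² = (5/2)² = 25/4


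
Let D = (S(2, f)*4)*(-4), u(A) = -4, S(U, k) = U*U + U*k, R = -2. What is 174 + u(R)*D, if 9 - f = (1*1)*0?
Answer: 1582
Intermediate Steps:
f = 9 (f = 9 - 1*1*0 = 9 - 0 = 9 - 1*0 = 9 + 0 = 9)
S(U, k) = U**2 + U*k
D = -352 (D = ((2*(2 + 9))*4)*(-4) = ((2*11)*4)*(-4) = (22*4)*(-4) = 88*(-4) = -352)
174 + u(R)*D = 174 - 4*(-352) = 174 + 1408 = 1582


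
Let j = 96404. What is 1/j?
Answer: 1/96404 ≈ 1.0373e-5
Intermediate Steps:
1/j = 1/96404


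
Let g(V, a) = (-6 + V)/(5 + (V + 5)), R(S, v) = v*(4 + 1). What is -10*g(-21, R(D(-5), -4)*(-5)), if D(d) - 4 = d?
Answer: -270/11 ≈ -24.545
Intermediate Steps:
D(d) = 4 + d
R(S, v) = 5*v (R(S, v) = v*5 = 5*v)
g(V, a) = (-6 + V)/(10 + V) (g(V, a) = (-6 + V)/(5 + (5 + V)) = (-6 + V)/(10 + V))
-10*g(-21, R(D(-5), -4)*(-5)) = -10*(-6 - 21)/(10 - 21) = -10*(-27)/(-11) = -(-10)*(-27)/11 = -10*27/11 = -270/11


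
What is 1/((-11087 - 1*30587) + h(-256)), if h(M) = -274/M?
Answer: -128/5334135 ≈ -2.3996e-5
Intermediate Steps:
1/((-11087 - 1*30587) + h(-256)) = 1/((-11087 - 1*30587) - 274/(-256)) = 1/((-11087 - 30587) - 274*(-1/256)) = 1/(-41674 + 137/128) = 1/(-5334135/128) = -128/5334135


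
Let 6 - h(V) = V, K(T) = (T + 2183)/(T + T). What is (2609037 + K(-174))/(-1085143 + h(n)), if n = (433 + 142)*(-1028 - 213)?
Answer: -907942867/129303576 ≈ -7.0218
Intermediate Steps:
n = -713575 (n = 575*(-1241) = -713575)
K(T) = (2183 + T)/(2*T) (K(T) = (2183 + T)/((2*T)) = (2183 + T)*(1/(2*T)) = (2183 + T)/(2*T))
h(V) = 6 - V
(2609037 + K(-174))/(-1085143 + h(n)) = (2609037 + (1/2)*(2183 - 174)/(-174))/(-1085143 + (6 - 1*(-713575))) = (2609037 + (1/2)*(-1/174)*2009)/(-1085143 + (6 + 713575)) = (2609037 - 2009/348)/(-1085143 + 713581) = (907942867/348)/(-371562) = (907942867/348)*(-1/371562) = -907942867/129303576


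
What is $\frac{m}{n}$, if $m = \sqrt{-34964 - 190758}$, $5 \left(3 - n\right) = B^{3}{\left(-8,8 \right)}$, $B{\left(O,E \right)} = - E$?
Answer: $\frac{5 i \sqrt{225722}}{527} \approx 4.5076 i$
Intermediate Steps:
$n = \frac{527}{5}$ ($n = 3 - \frac{\left(\left(-1\right) 8\right)^{3}}{5} = 3 - \frac{\left(-8\right)^{3}}{5} = 3 - - \frac{512}{5} = 3 + \frac{512}{5} = \frac{527}{5} \approx 105.4$)
$m = i \sqrt{225722}$ ($m = \sqrt{-225722} = i \sqrt{225722} \approx 475.1 i$)
$\frac{m}{n} = \frac{i \sqrt{225722}}{\frac{527}{5}} = i \sqrt{225722} \cdot \frac{5}{527} = \frac{5 i \sqrt{225722}}{527}$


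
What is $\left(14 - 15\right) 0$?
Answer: $0$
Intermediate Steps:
$\left(14 - 15\right) 0 = \left(-1\right) 0 = 0$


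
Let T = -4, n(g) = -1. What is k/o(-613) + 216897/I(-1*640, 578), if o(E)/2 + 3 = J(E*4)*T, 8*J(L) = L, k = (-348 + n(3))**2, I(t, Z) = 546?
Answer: 49752784/111293 ≈ 447.04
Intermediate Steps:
k = 121801 (k = (-348 - 1)**2 = (-349)**2 = 121801)
J(L) = L/8
o(E) = -6 - 4*E (o(E) = -6 + 2*(((E*4)/8)*(-4)) = -6 + 2*(((4*E)/8)*(-4)) = -6 + 2*((E/2)*(-4)) = -6 + 2*(-2*E) = -6 - 4*E)
k/o(-613) + 216897/I(-1*640, 578) = 121801/(-6 - 4*(-613)) + 216897/546 = 121801/(-6 + 2452) + 216897*(1/546) = 121801/2446 + 72299/182 = 49752784/111293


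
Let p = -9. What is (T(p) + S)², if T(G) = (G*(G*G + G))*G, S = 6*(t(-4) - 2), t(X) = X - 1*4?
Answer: 33315984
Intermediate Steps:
t(X) = -4 + X (t(X) = X - 4 = -4 + X)
S = -60 (S = 6*((-4 - 4) - 2) = 6*(-8 - 2) = 6*(-10) = -60)
T(G) = G²*(G + G²) (T(G) = (G*(G² + G))*G = (G*(G + G²))*G = G²*(G + G²))
(T(p) + S)² = ((-9)³*(1 - 9) - 60)² = (-729*(-8) - 60)² = (5832 - 60)² = 5772² = 33315984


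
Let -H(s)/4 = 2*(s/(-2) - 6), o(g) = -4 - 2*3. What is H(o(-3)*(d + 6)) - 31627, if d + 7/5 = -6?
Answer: -31523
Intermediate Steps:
d = -37/5 (d = -7/5 - 6 = -37/5 ≈ -7.4000)
o(g) = -10 (o(g) = -4 - 6 = -10)
H(s) = 48 + 4*s (H(s) = -8*(s/(-2) - 6) = -8*(s*(-½) - 6) = -8*(-s/2 - 6) = -8*(-6 - s/2) = -4*(-12 - s) = 48 + 4*s)
H(o(-3)*(d + 6)) - 31627 = (48 + 4*(-10*(-37/5 + 6))) - 31627 = (48 + 4*(-10*(-7/5))) - 31627 = (48 + 4*14) - 31627 = (48 + 56) - 31627 = 104 - 31627 = -31523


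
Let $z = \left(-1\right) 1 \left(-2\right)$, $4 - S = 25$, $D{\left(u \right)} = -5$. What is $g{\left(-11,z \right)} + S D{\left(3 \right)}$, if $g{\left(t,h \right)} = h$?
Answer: $107$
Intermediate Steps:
$S = -21$ ($S = 4 - 25 = -21$)
$z = 2$ ($z = \left(-1\right) \left(-2\right) = 2$)
$g{\left(-11,z \right)} + S D{\left(3 \right)} = 2 - -105 = 2 + 105 = 107$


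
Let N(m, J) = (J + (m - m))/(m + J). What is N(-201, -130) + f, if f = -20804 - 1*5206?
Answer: -8609180/331 ≈ -26010.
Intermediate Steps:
N(m, J) = J/(J + m) (N(m, J) = (J + 0)/(J + m) = J/(J + m))
f = -26010 (f = -20804 - 5206 = -26010)
N(-201, -130) + f = -130/(-130 - 201) - 26010 = -130/(-331) - 26010 = -130*(-1/331) - 26010 = 130/331 - 26010 = -8609180/331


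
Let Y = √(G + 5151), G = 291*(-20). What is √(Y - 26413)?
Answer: √(-26413 + I*√669) ≈ 0.0796 + 162.52*I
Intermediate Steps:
G = -5820
Y = I*√669 (Y = √(-5820 + 5151) = √(-669) = I*√669 ≈ 25.865*I)
√(Y - 26413) = √(I*√669 - 26413) = √(-26413 + I*√669)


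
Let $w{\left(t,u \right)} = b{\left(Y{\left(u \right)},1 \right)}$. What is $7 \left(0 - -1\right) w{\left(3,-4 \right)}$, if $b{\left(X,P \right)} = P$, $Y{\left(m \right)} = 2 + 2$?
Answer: $7$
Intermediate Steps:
$Y{\left(m \right)} = 4$
$w{\left(t,u \right)} = 1$
$7 \left(0 - -1\right) w{\left(3,-4 \right)} = 7 \left(0 - -1\right) 1 = 7 \left(0 + 1\right) 1 = 7 \cdot 1 \cdot 1 = 7 \cdot 1 = 7$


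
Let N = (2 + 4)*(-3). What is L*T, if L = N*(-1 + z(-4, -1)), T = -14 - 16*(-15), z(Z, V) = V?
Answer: 8136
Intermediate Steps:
N = -18 (N = 6*(-3) = -18)
T = 226 (T = -14 + 240 = 226)
L = 36 (L = -18*(-1 - 1) = -18*(-2) = 36)
L*T = 36*226 = 8136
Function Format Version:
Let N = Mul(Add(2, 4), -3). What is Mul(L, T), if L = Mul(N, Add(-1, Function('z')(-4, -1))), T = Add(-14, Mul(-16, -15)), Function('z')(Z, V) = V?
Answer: 8136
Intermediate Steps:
N = -18 (N = Mul(6, -3) = -18)
T = 226 (T = Add(-14, 240) = 226)
L = 36 (L = Mul(-18, Add(-1, -1)) = Mul(-18, -2) = 36)
Mul(L, T) = Mul(36, 226) = 8136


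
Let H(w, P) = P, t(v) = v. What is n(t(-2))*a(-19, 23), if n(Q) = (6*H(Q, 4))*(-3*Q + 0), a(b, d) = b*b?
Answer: 51984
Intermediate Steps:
a(b, d) = b²
n(Q) = -72*Q (n(Q) = (6*4)*(-3*Q + 0) = 24*(-3*Q) = -72*Q)
n(t(-2))*a(-19, 23) = -72*(-2)*(-19)² = 144*361 = 51984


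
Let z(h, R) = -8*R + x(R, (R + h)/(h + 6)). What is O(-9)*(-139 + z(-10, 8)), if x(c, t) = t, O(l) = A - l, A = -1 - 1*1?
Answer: -2835/2 ≈ -1417.5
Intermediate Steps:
A = -2 (A = -1 - 1 = -2)
O(l) = -2 - l
z(h, R) = -8*R + (R + h)/(6 + h) (z(h, R) = -8*R + (R + h)/(h + 6) = -8*R + (R + h)/(6 + h))
O(-9)*(-139 + z(-10, 8)) = (-2 - 1*(-9))*(-139 + (8 - 10 - 8*8*(6 - 10))/(6 - 10)) = (-2 + 9)*(-139 + (8 - 10 - 8*8*(-4))/(-4)) = 7*(-139 - (8 - 10 + 256)/4) = 7*(-139 - ¼*254) = 7*(-139 - 127/2) = 7*(-405/2) = -2835/2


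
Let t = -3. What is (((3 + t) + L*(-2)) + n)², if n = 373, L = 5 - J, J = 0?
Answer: 131769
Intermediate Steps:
L = 5 (L = 5 - 1*0 = 5 + 0 = 5)
(((3 + t) + L*(-2)) + n)² = (((3 - 3) + 5*(-2)) + 373)² = ((0 - 10) + 373)² = (-10 + 373)² = 363² = 131769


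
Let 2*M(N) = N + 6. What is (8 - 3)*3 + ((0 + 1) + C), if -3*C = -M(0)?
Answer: 17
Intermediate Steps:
M(N) = 3 + N/2 (M(N) = (N + 6)/2 = (6 + N)/2 = 3 + N/2)
C = 1 (C = -(-1)*(3 + (½)*0)/3 = -(-1)*(3 + 0)/3 = -(-1)*3/3 = -⅓*(-3) = 1)
(8 - 3)*3 + ((0 + 1) + C) = (8 - 3)*3 + ((0 + 1) + 1) = 5*3 + (1 + 1) = 15 + 2 = 17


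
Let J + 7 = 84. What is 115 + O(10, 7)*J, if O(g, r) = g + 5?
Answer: 1270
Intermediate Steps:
O(g, r) = 5 + g
J = 77 (J = -7 + 84 = 77)
115 + O(10, 7)*J = 115 + (5 + 10)*77 = 115 + 15*77 = 115 + 1155 = 1270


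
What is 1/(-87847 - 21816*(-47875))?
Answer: 1/5250116125 ≈ 1.9047e-10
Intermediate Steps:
1/(-87847 - 21816*(-47875)) = -1/47875/(-109663) = -1/109663*(-1/47875) = 1/5250116125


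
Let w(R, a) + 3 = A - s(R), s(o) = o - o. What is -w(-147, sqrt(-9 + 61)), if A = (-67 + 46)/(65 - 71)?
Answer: -1/2 ≈ -0.50000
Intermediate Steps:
s(o) = 0
A = 7/2 (A = -21/(-6) = -21*(-1/6) = 7/2 ≈ 3.5000)
w(R, a) = 1/2 (w(R, a) = -3 + (7/2 - 1*0) = -3 + (7/2 + 0) = -3 + 7/2 = 1/2)
-w(-147, sqrt(-9 + 61)) = -1*1/2 = -1/2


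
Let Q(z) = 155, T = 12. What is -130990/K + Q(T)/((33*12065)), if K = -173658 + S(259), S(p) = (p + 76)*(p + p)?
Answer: 5215303339/5096256 ≈ 1023.4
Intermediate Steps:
S(p) = 2*p*(76 + p) (S(p) = (76 + p)*(2*p) = 2*p*(76 + p))
K = -128 (K = -173658 + 2*259*(76 + 259) = -173658 + 2*259*335 = -173658 + 173530 = -128)
-130990/K + Q(T)/((33*12065)) = -130990/(-128) + 155/((33*12065)) = -130990*(-1/128) + 155/398145 = 65495/64 + 155*(1/398145) = 65495/64 + 31/79629 = 5215303339/5096256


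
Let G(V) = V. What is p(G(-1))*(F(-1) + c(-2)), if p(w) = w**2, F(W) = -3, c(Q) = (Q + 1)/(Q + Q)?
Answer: -11/4 ≈ -2.7500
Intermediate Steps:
c(Q) = (1 + Q)/(2*Q) (c(Q) = (1 + Q)/((2*Q)) = (1 + Q)*(1/(2*Q)) = (1 + Q)/(2*Q))
p(G(-1))*(F(-1) + c(-2)) = (-1)**2*(-3 + (1/2)*(1 - 2)/(-2)) = 1*(-3 + (1/2)*(-1/2)*(-1)) = 1*(-3 + 1/4) = 1*(-11/4) = -11/4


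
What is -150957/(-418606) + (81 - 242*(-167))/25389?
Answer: 228396673/116791074 ≈ 1.9556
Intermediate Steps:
-150957/(-418606) + (81 - 242*(-167))/25389 = -150957*(-1/418606) + (81 + 40414)*(1/25389) = 150957/418606 + 40495*(1/25389) = 150957/418606 + 445/279 = 228396673/116791074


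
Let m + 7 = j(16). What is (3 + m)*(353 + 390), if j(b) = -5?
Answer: -6687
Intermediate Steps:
m = -12 (m = -7 - 5 = -12)
(3 + m)*(353 + 390) = (3 - 12)*(353 + 390) = -9*743 = -6687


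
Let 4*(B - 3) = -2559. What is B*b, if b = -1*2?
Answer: 2547/2 ≈ 1273.5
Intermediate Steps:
B = -2547/4 (B = 3 + (1/4)*(-2559) = 3 - 2559/4 = -2547/4 ≈ -636.75)
b = -2
B*b = -2547/4*(-2) = 2547/2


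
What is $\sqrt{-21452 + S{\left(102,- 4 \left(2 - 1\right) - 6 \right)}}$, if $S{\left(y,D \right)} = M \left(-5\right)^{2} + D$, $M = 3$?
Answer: $i \sqrt{21387} \approx 146.24 i$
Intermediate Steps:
$S{\left(y,D \right)} = 75 + D$ ($S{\left(y,D \right)} = 3 \left(-5\right)^{2} + D = 3 \cdot 25 + D = 75 + D$)
$\sqrt{-21452 + S{\left(102,- 4 \left(2 - 1\right) - 6 \right)}} = \sqrt{-21452 + \left(75 - \left(6 + 4 \left(2 - 1\right)\right)\right)} = \sqrt{-21452 + \left(75 - 10\right)} = \sqrt{-21452 + 65} = \sqrt{-21387} = i \sqrt{21387}$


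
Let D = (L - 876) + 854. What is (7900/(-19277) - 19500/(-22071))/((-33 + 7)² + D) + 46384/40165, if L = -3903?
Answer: 374911208107432/324685452381045 ≈ 1.1547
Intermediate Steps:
D = -3925 (D = (-3903 - 876) + 854 = -4779 + 854 = -3925)
(7900/(-19277) - 19500/(-22071))/((-33 + 7)² + D) + 46384/40165 = (7900/(-19277) - 19500/(-22071))/((-33 + 7)² - 3925) + 46384/40165 = (7900*(-1/19277) - 19500*(-1/22071))/((-26)² - 3925) + 46384*(1/40165) = (-7900/19277 + 6500/7357)/(676 - 3925) + 46384/40165 = (67180200/141820889)/(-3249) + 46384/40165 = (67180200/141820889)*(-1/3249) + 46384/40165 = -1178600/8083790673 + 46384/40165 = 374911208107432/324685452381045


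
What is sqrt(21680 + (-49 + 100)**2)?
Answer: sqrt(24281) ≈ 155.82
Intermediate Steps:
sqrt(21680 + (-49 + 100)**2) = sqrt(21680 + 51**2) = sqrt(21680 + 2601) = sqrt(24281)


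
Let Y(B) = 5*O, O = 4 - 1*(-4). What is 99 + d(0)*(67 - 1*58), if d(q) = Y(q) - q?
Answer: 459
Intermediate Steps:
O = 8 (O = 4 + 4 = 8)
Y(B) = 40 (Y(B) = 5*8 = 40)
d(q) = 40 - q
99 + d(0)*(67 - 1*58) = 99 + (40 - 1*0)*(67 - 1*58) = 99 + (40 + 0)*(67 - 58) = 99 + 40*9 = 99 + 360 = 459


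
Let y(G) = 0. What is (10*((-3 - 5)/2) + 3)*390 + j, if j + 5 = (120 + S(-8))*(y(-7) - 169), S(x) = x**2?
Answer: -45531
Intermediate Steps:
j = -31101 (j = -5 + (120 + (-8)**2)*(0 - 169) = -5 + (120 + 64)*(-169) = -5 + 184*(-169) = -5 - 31096 = -31101)
(10*((-3 - 5)/2) + 3)*390 + j = (10*((-3 - 5)/2) + 3)*390 - 31101 = (10*((1/2)*(-8)) + 3)*390 - 31101 = (10*(-4) + 3)*390 - 31101 = (-40 + 3)*390 - 31101 = -37*390 - 31101 = -14430 - 31101 = -45531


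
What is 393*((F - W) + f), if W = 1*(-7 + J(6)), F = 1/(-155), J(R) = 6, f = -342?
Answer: -20772408/155 ≈ -1.3402e+5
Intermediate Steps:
F = -1/155 ≈ -0.0064516
W = -1 (W = 1*(-7 + 6) = 1*(-1) = -1)
393*((F - W) + f) = 393*((-1/155 - 1*(-1)) - 342) = 393*((-1/155 + 1) - 342) = 393*(154/155 - 342) = 393*(-52856/155) = -20772408/155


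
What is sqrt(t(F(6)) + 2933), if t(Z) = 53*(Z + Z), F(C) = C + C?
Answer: 29*sqrt(5) ≈ 64.846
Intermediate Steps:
F(C) = 2*C
t(Z) = 106*Z (t(Z) = 53*(2*Z) = 106*Z)
sqrt(t(F(6)) + 2933) = sqrt(106*(2*6) + 2933) = sqrt(106*12 + 2933) = sqrt(1272 + 2933) = sqrt(4205) = 29*sqrt(5)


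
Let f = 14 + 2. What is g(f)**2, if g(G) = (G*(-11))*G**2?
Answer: 2030043136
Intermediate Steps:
f = 16
g(G) = -11*G**3 (g(G) = (-11*G)*G**2 = -11*G**3)
g(f)**2 = (-11*16**3)**2 = (-11*4096)**2 = (-45056)**2 = 2030043136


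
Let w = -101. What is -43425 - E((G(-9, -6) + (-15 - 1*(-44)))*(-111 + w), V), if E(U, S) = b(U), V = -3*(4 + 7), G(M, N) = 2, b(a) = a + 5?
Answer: -36858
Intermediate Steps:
b(a) = 5 + a
V = -33 (V = -3*11 = -33)
E(U, S) = 5 + U
-43425 - E((G(-9, -6) + (-15 - 1*(-44)))*(-111 + w), V) = -43425 - (5 + (2 + (-15 - 1*(-44)))*(-111 - 101)) = -43425 - (5 + (2 + (-15 + 44))*(-212)) = -43425 - (5 + (2 + 29)*(-212)) = -43425 - (5 + 31*(-212)) = -43425 - (5 - 6572) = -43425 - 1*(-6567) = -43425 + 6567 = -36858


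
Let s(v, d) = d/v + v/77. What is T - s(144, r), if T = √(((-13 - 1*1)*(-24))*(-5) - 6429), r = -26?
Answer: -9367/5544 + 3*I*√901 ≈ -1.6896 + 90.05*I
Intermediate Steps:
s(v, d) = v/77 + d/v (s(v, d) = d/v + v*(1/77) = d/v + v/77 = v/77 + d/v)
T = 3*I*√901 (T = √(((-13 - 1)*(-24))*(-5) - 6429) = √(-14*(-24)*(-5) - 6429) = √(336*(-5) - 6429) = √(-1680 - 6429) = √(-8109) = 3*I*√901 ≈ 90.05*I)
T - s(144, r) = 3*I*√901 - ((1/77)*144 - 26/144) = 3*I*√901 - (144/77 - 26*1/144) = 3*I*√901 - (144/77 - 13/72) = 3*I*√901 - 1*9367/5544 = 3*I*√901 - 9367/5544 = -9367/5544 + 3*I*√901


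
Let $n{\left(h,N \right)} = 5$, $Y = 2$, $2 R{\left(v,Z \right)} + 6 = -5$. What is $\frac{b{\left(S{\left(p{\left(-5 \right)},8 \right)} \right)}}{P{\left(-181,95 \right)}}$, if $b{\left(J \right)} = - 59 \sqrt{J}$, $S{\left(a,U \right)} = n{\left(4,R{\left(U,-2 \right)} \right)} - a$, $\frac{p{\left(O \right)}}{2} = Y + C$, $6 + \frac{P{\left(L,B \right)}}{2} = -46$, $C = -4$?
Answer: $\frac{177}{104} \approx 1.7019$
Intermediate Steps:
$R{\left(v,Z \right)} = - \frac{11}{2}$ ($R{\left(v,Z \right)} = -3 + \frac{1}{2} \left(-5\right) = -3 - \frac{5}{2} = - \frac{11}{2}$)
$P{\left(L,B \right)} = -104$ ($P{\left(L,B \right)} = -12 + 2 \left(-46\right) = -12 - 92 = -104$)
$p{\left(O \right)} = -4$ ($p{\left(O \right)} = 2 \left(2 - 4\right) = 2 \left(-2\right) = -4$)
$S{\left(a,U \right)} = 5 - a$
$\frac{b{\left(S{\left(p{\left(-5 \right)},8 \right)} \right)}}{P{\left(-181,95 \right)}} = \frac{\left(-59\right) \sqrt{5 - -4}}{-104} = - 59 \sqrt{5 + 4} \left(- \frac{1}{104}\right) = - 59 \sqrt{9} \left(- \frac{1}{104}\right) = \left(-59\right) 3 \left(- \frac{1}{104}\right) = \left(-177\right) \left(- \frac{1}{104}\right) = \frac{177}{104}$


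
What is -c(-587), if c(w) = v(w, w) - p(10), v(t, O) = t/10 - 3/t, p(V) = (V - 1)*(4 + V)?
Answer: 1084159/5870 ≈ 184.69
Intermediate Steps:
p(V) = (-1 + V)*(4 + V)
v(t, O) = -3/t + t/10 (v(t, O) = t*(⅒) - 3/t = t/10 - 3/t = -3/t + t/10)
c(w) = -126 - 3/w + w/10 (c(w) = (-3/w + w/10) - (-4 + 10² + 3*10) = (-3/w + w/10) - (-4 + 100 + 30) = (-3/w + w/10) - 1*126 = (-3/w + w/10) - 126 = -126 - 3/w + w/10)
-c(-587) = -(-126 - 3/(-587) + (⅒)*(-587)) = -(-126 - 3*(-1/587) - 587/10) = -(-126 + 3/587 - 587/10) = -1*(-1084159/5870) = 1084159/5870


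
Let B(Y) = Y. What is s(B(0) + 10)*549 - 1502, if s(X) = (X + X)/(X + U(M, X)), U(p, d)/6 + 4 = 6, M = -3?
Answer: -11032/11 ≈ -1002.9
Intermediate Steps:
U(p, d) = 12 (U(p, d) = -24 + 6*6 = -24 + 36 = 12)
s(X) = 2*X/(12 + X) (s(X) = (X + X)/(X + 12) = (2*X)/(12 + X) = 2*X/(12 + X))
s(B(0) + 10)*549 - 1502 = (2*(0 + 10)/(12 + (0 + 10)))*549 - 1502 = (2*10/(12 + 10))*549 - 1502 = (2*10/22)*549 - 1502 = (2*10*(1/22))*549 - 1502 = (10/11)*549 - 1502 = 5490/11 - 1502 = -11032/11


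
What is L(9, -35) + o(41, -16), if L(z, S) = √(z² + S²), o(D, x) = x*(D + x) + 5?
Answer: -395 + √1306 ≈ -358.86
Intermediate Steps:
o(D, x) = 5 + x*(D + x)
L(z, S) = √(S² + z²)
L(9, -35) + o(41, -16) = √((-35)² + 9²) + (5 + (-16)² + 41*(-16)) = √(1225 + 81) + (5 + 256 - 656) = √1306 - 395 = -395 + √1306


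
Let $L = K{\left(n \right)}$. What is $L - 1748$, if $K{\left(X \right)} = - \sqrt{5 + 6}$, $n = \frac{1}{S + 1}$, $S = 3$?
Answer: $-1748 - \sqrt{11} \approx -1751.3$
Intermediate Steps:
$n = \frac{1}{4}$ ($n = \frac{1}{3 + 1} = \frac{1}{4} \approx 0.25$)
$K{\left(X \right)} = - \sqrt{11}$
$L = - \sqrt{11} \approx -3.3166$
$L - 1748 = - \sqrt{11} - 1748 = -1748 - \sqrt{11}$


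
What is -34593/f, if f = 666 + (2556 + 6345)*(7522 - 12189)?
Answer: 11531/13846767 ≈ 0.00083276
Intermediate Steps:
f = -41540301 (f = 666 + 8901*(-4667) = 666 - 41540967 = -41540301)
-34593/f = -34593/(-41540301) = -34593*(-1/41540301) = 11531/13846767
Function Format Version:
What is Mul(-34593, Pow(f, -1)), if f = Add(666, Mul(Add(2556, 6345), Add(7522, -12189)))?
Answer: Rational(11531, 13846767) ≈ 0.00083276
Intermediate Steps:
f = -41540301 (f = Add(666, Mul(8901, -4667)) = Add(666, -41540967) = -41540301)
Mul(-34593, Pow(f, -1)) = Mul(-34593, Pow(-41540301, -1)) = Mul(-34593, Rational(-1, 41540301)) = Rational(11531, 13846767)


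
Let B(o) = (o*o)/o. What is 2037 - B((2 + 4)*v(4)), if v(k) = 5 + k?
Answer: 1983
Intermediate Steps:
B(o) = o (B(o) = o**2/o = o)
2037 - B((2 + 4)*v(4)) = 2037 - (2 + 4)*(5 + 4) = 2037 - 6*9 = 2037 - 1*54 = 2037 - 54 = 1983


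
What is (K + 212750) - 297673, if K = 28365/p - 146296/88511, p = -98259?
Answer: -246197471999102/2899000783 ≈ -84925.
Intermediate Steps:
K = -5628504393/2899000783 (K = 28365/(-98259) - 146296/88511 = 28365*(-1/98259) - 146296*1/88511 = -9455/32753 - 146296/88511 = -5628504393/2899000783 ≈ -1.9415)
(K + 212750) - 297673 = (-5628504393/2899000783 + 212750) - 297673 = 616756788078857/2899000783 - 297673 = -246197471999102/2899000783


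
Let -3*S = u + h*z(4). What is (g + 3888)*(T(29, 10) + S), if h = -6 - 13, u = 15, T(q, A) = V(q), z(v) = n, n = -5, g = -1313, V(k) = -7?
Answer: -337325/3 ≈ -1.1244e+5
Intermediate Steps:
z(v) = -5
T(q, A) = -7
h = -19
S = -110/3 (S = -(15 - 19*(-5))/3 = -(15 + 95)/3 = -⅓*110 = -110/3 ≈ -36.667)
(g + 3888)*(T(29, 10) + S) = (-1313 + 3888)*(-7 - 110/3) = 2575*(-131/3) = -337325/3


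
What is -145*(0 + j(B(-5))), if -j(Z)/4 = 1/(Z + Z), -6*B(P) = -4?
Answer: 435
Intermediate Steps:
B(P) = ⅔ (B(P) = -⅙*(-4) = ⅔)
j(Z) = -2/Z (j(Z) = -4/(Z + Z) = -4*1/(2*Z) = -2/Z)
-145*(0 + j(B(-5))) = -145*(0 - 2/⅔) = -145*(0 - 2*3/2) = -145*(0 - 3) = -145*(-3) = 435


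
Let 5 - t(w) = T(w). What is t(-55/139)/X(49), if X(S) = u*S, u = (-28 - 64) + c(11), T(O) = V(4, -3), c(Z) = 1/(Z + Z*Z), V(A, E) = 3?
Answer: -264/595007 ≈ -0.00044369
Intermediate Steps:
c(Z) = 1/(Z + Z**2)
T(O) = 3
t(w) = 2 (t(w) = 5 - 1*3 = 5 - 3 = 2)
u = -12143/132 (u = (-28 - 64) + 1/(11*(1 + 11)) = -92 + (1/11)/12 = -92 + (1/11)*(1/12) = -92 + 1/132 = -12143/132 ≈ -91.992)
X(S) = -12143*S/132
t(-55/139)/X(49) = 2/((-12143/132*49)) = 2/(-595007/132) = 2*(-132/595007) = -264/595007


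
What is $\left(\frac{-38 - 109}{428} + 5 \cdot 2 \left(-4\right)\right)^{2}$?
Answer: $\frac{298149289}{183184} \approx 1627.6$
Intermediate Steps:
$\left(\frac{-38 - 109}{428} + 5 \cdot 2 \left(-4\right)\right)^{2} = \left(\left(-147\right) \frac{1}{428} + 10 \left(-4\right)\right)^{2} = \left(- \frac{147}{428} - 40\right)^{2} = \left(- \frac{17267}{428}\right)^{2} = \frac{298149289}{183184}$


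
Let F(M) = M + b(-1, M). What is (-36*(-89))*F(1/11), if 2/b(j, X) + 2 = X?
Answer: -236028/77 ≈ -3065.3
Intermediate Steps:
b(j, X) = 2/(-2 + X)
F(M) = M + 2/(-2 + M)
(-36*(-89))*F(1/11) = (-36*(-89))*((2 + (-2 + 1/11)/11)/(-2 + 1/11)) = 3204*((2 + (-2 + 1/11)/11)/(-2 + 1/11)) = 3204*((2 + (1/11)*(-21/11))/(-21/11)) = 3204*(-11*(2 - 21/121)/21) = 3204*(-11/21*221/121) = 3204*(-221/231) = -236028/77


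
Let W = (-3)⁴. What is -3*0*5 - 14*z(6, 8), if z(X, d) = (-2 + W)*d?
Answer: -8848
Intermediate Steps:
W = 81
z(X, d) = 79*d (z(X, d) = (-2 + 81)*d = 79*d)
-3*0*5 - 14*z(6, 8) = -3*0*5 - 1106*8 = 0*5 - 14*632 = 0 - 8848 = -8848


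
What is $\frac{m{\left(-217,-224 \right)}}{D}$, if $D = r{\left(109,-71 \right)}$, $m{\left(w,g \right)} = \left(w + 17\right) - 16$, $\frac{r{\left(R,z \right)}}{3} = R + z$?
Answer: $- \frac{36}{19} \approx -1.8947$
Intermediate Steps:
$r{\left(R,z \right)} = 3 R + 3 z$ ($r{\left(R,z \right)} = 3 \left(R + z\right) = 3 R + 3 z$)
$m{\left(w,g \right)} = 1 + w$ ($m{\left(w,g \right)} = \left(17 + w\right) - 16 = 1 + w$)
$D = 114$ ($D = 3 \cdot 109 + 3 \left(-71\right) = 327 - 213 = 114$)
$\frac{m{\left(-217,-224 \right)}}{D} = \frac{1 - 217}{114} = \left(-216\right) \frac{1}{114} = - \frac{36}{19}$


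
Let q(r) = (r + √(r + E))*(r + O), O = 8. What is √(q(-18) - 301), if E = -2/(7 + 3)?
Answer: √(-121 - 2*I*√455) ≈ 1.9106 - 11.165*I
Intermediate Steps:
E = -⅕ (E = -2/10 = -2*⅒ = -⅕ ≈ -0.20000)
q(r) = (8 + r)*(r + √(-⅕ + r)) (q(r) = (r + √(r - ⅕))*(r + 8) = (r + √(-⅕ + r))*(8 + r) = (8 + r)*(r + √(-⅕ + r)))
√(q(-18) - 301) = √(((-18)² + 8*(-18) + 8*√(-5 + 25*(-18))/5 + (⅕)*(-18)*√(-5 + 25*(-18))) - 301) = √((324 - 144 + 8*√(-5 - 450)/5 + (⅕)*(-18)*√(-5 - 450)) - 301) = √((324 - 144 + 8*√(-455)/5 + (⅕)*(-18)*√(-455)) - 301) = √((324 - 144 + 8*(I*√455)/5 + (⅕)*(-18)*(I*√455)) - 301) = √((324 - 144 + 8*I*√455/5 - 18*I*√455/5) - 301) = √((180 - 2*I*√455) - 301) = √(-121 - 2*I*√455)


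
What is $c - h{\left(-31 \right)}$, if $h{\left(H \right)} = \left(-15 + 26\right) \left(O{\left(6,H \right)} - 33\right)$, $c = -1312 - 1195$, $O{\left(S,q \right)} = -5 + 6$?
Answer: $-2155$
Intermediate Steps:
$O{\left(S,q \right)} = 1$
$c = -2507$ ($c = -1312 - 1195 = -2507$)
$h{\left(H \right)} = -352$ ($h{\left(H \right)} = \left(-15 + 26\right) \left(1 - 33\right) = 11 \left(-32\right) = -352$)
$c - h{\left(-31 \right)} = -2507 - -352 = -2507 + 352 = -2155$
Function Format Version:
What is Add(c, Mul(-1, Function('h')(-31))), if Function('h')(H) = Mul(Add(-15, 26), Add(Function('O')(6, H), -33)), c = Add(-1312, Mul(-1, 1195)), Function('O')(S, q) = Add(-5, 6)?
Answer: -2155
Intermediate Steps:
Function('O')(S, q) = 1
c = -2507 (c = Add(-1312, -1195) = -2507)
Function('h')(H) = -352 (Function('h')(H) = Mul(Add(-15, 26), Add(1, -33)) = Mul(11, -32) = -352)
Add(c, Mul(-1, Function('h')(-31))) = Add(-2507, Mul(-1, -352)) = Add(-2507, 352) = -2155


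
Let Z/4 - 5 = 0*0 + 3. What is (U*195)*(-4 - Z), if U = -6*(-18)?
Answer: -758160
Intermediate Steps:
Z = 32 (Z = 20 + 4*(0*0 + 3) = 20 + 4*(0 + 3) = 20 + 4*3 = 20 + 12 = 32)
U = 108
(U*195)*(-4 - Z) = (108*195)*(-4 - 1*32) = 21060*(-4 - 32) = 21060*(-36) = -758160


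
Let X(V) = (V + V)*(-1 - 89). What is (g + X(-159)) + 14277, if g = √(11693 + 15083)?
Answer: 42897 + 2*√6694 ≈ 43061.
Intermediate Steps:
X(V) = -180*V (X(V) = (2*V)*(-90) = -180*V)
g = 2*√6694 (g = √26776 = 2*√6694 ≈ 163.63)
(g + X(-159)) + 14277 = (2*√6694 - 180*(-159)) + 14277 = (2*√6694 + 28620) + 14277 = (28620 + 2*√6694) + 14277 = 42897 + 2*√6694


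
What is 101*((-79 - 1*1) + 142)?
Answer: 6262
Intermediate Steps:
101*((-79 - 1*1) + 142) = 101*((-79 - 1) + 142) = 101*(-80 + 142) = 101*62 = 6262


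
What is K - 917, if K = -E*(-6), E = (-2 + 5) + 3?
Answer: -881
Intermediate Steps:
E = 6 (E = 3 + 3 = 6)
K = 36 (K = -1*6*(-6) = -6*(-6) = 36)
K - 917 = 36 - 917 = -881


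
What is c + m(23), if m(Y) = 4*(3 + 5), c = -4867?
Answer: -4835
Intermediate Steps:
m(Y) = 32 (m(Y) = 4*8 = 32)
c + m(23) = -4867 + 32 = -4835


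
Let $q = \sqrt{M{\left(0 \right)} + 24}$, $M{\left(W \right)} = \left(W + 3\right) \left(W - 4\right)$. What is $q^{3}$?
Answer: $24 \sqrt{3} \approx 41.569$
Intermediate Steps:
$M{\left(W \right)} = \left(-4 + W\right) \left(3 + W\right)$ ($M{\left(W \right)} = \left(3 + W\right) \left(-4 + W\right) = \left(-4 + W\right) \left(3 + W\right)$)
$q = 2 \sqrt{3}$ ($q = \sqrt{\left(-12 + 0^{2} - 0\right) + 24} = \sqrt{\left(-12 + 0 + 0\right) + 24} = \sqrt{-12 + 24} = \sqrt{12} = 2 \sqrt{3} \approx 3.4641$)
$q^{3} = \left(2 \sqrt{3}\right)^{3} = 24 \sqrt{3}$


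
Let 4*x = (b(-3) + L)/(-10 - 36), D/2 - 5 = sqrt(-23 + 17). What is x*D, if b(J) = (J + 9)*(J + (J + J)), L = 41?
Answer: 65/92 + 13*I*sqrt(6)/92 ≈ 0.70652 + 0.34612*I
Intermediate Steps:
b(J) = 3*J*(9 + J) (b(J) = (9 + J)*(J + 2*J) = (9 + J)*(3*J) = 3*J*(9 + J))
D = 10 + 2*I*sqrt(6) (D = 10 + 2*sqrt(-23 + 17) = 10 + 2*sqrt(-6) = 10 + 2*(I*sqrt(6)) = 10 + 2*I*sqrt(6) ≈ 10.0 + 4.899*I)
x = 13/184 (x = ((3*(-3)*(9 - 3) + 41)/(-10 - 36))/4 = ((3*(-3)*6 + 41)/(-46))/4 = ((-54 + 41)*(-1/46))/4 = (-13*(-1/46))/4 = (1/4)*(13/46) = 13/184 ≈ 0.070652)
x*D = 13*(10 + 2*I*sqrt(6))/184 = 65/92 + 13*I*sqrt(6)/92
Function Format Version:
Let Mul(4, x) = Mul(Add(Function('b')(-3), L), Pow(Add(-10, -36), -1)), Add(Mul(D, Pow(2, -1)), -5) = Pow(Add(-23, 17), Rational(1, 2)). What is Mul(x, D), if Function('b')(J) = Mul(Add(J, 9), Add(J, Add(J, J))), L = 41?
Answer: Add(Rational(65, 92), Mul(Rational(13, 92), I, Pow(6, Rational(1, 2)))) ≈ Add(0.70652, Mul(0.34612, I))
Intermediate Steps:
Function('b')(J) = Mul(3, J, Add(9, J)) (Function('b')(J) = Mul(Add(9, J), Add(J, Mul(2, J))) = Mul(Add(9, J), Mul(3, J)) = Mul(3, J, Add(9, J)))
D = Add(10, Mul(2, I, Pow(6, Rational(1, 2)))) (D = Add(10, Mul(2, Pow(Add(-23, 17), Rational(1, 2)))) = Add(10, Mul(2, Pow(-6, Rational(1, 2)))) = Add(10, Mul(2, Mul(I, Pow(6, Rational(1, 2))))) = Add(10, Mul(2, I, Pow(6, Rational(1, 2)))) ≈ Add(10.000, Mul(4.8990, I)))
x = Rational(13, 184) (x = Mul(Rational(1, 4), Mul(Add(Mul(3, -3, Add(9, -3)), 41), Pow(Add(-10, -36), -1))) = Mul(Rational(1, 4), Mul(Add(Mul(3, -3, 6), 41), Pow(-46, -1))) = Mul(Rational(1, 4), Mul(Add(-54, 41), Rational(-1, 46))) = Mul(Rational(1, 4), Mul(-13, Rational(-1, 46))) = Mul(Rational(1, 4), Rational(13, 46)) = Rational(13, 184) ≈ 0.070652)
Mul(x, D) = Mul(Rational(13, 184), Add(10, Mul(2, I, Pow(6, Rational(1, 2))))) = Add(Rational(65, 92), Mul(Rational(13, 92), I, Pow(6, Rational(1, 2))))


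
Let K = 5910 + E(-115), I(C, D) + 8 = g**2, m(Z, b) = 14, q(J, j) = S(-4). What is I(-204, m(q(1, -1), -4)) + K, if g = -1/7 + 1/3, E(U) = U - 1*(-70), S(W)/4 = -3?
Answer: 2582953/441 ≈ 5857.0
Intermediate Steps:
S(W) = -12 (S(W) = 4*(-3) = -12)
q(J, j) = -12
E(U) = 70 + U (E(U) = U + 70 = 70 + U)
g = 4/21 (g = -1*1/7 + 1*(1/3) = -1/7 + 1/3 = 4/21 ≈ 0.19048)
I(C, D) = -3512/441 (I(C, D) = -8 + (4/21)**2 = -8 + 16/441 = -3512/441)
K = 5865 (K = 5910 + (70 - 115) = 5910 - 45 = 5865)
I(-204, m(q(1, -1), -4)) + K = -3512/441 + 5865 = 2582953/441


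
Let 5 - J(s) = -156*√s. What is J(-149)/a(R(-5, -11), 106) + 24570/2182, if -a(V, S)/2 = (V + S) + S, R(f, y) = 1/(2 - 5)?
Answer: 3117117/277114 - 234*I*√149/635 ≈ 11.249 - 4.4982*I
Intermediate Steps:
J(s) = 5 + 156*√s (J(s) = 5 - (-156)*√s = 5 + 156*√s)
R(f, y) = -⅓ (R(f, y) = 1/(-3) = -⅓)
a(V, S) = -4*S - 2*V (a(V, S) = -2*((V + S) + S) = -2*((S + V) + S) = -2*(V + 2*S) = -4*S - 2*V)
J(-149)/a(R(-5, -11), 106) + 24570/2182 = (5 + 156*√(-149))/(-4*106 - 2*(-⅓)) + 24570/2182 = (5 + 156*(I*√149))/(-424 + ⅔) + 24570*(1/2182) = (5 + 156*I*√149)/(-1270/3) + 12285/1091 = (5 + 156*I*√149)*(-3/1270) + 12285/1091 = (-3/254 - 234*I*√149/635) + 12285/1091 = 3117117/277114 - 234*I*√149/635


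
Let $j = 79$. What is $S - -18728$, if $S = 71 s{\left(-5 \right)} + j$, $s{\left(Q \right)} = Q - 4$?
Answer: $18168$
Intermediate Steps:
$s{\left(Q \right)} = -4 + Q$ ($s{\left(Q \right)} = Q - 4 = -4 + Q$)
$S = -560$ ($S = 71 \left(-4 - 5\right) + 79 = 71 \left(-9\right) + 79 = -639 + 79 = -560$)
$S - -18728 = -560 - -18728 = -560 + 18728 = 18168$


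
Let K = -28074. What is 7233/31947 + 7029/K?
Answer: -2388469/99653342 ≈ -0.023968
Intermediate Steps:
7233/31947 + 7029/K = 7233/31947 + 7029/(-28074) = 7233*(1/31947) + 7029*(-1/28074) = 2411/10649 - 2343/9358 = -2388469/99653342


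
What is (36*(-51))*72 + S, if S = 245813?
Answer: 113621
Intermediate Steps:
(36*(-51))*72 + S = (36*(-51))*72 + 245813 = -1836*72 + 245813 = -132192 + 245813 = 113621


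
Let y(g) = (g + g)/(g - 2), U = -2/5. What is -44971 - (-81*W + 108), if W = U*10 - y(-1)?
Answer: -45457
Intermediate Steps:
U = -2/5 (U = -2*1/5 = -2/5 ≈ -0.40000)
y(g) = 2*g/(-2 + g) (y(g) = (2*g)/(-2 + g) = 2*g/(-2 + g))
W = -14/3 (W = -2/5*10 - 2*(-1)/(-2 - 1) = -4 - 2*(-1)/(-3) = -4 - 2*(-1)*(-1)/3 = -4 - 1*2/3 = -4 - 2/3 = -14/3 ≈ -4.6667)
-44971 - (-81*W + 108) = -44971 - (-81*(-14/3) + 108) = -44971 - (378 + 108) = -44971 - 1*486 = -44971 - 486 = -45457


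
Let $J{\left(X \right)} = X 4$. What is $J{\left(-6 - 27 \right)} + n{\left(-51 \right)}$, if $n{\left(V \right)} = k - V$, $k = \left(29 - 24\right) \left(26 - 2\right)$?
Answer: $39$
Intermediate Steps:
$k = 120$ ($k = 5 \cdot 24 = 120$)
$J{\left(X \right)} = 4 X$
$n{\left(V \right)} = 120 - V$
$J{\left(-6 - 27 \right)} + n{\left(-51 \right)} = 4 \left(-6 - 27\right) + \left(120 - -51\right) = 4 \left(-33\right) + \left(120 + 51\right) = -132 + 171 = 39$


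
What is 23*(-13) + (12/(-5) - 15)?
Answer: -1582/5 ≈ -316.40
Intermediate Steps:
23*(-13) + (12/(-5) - 15) = -299 + (12*(-⅕) - 15) = -299 + (-12/5 - 15) = -299 - 87/5 = -1582/5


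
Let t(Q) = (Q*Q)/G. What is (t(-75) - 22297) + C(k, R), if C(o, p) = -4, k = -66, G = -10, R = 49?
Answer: -45727/2 ≈ -22864.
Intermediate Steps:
t(Q) = -Q²/10 (t(Q) = (Q*Q)/(-10) = Q²*(-⅒) = -Q²/10)
(t(-75) - 22297) + C(k, R) = (-⅒*(-75)² - 22297) - 4 = (-⅒*5625 - 22297) - 4 = (-1125/2 - 22297) - 4 = -45719/2 - 4 = -45727/2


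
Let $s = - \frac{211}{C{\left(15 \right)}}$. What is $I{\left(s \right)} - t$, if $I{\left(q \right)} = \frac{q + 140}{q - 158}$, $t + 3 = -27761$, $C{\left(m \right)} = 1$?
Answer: $\frac{10244987}{369} \approx 27764.0$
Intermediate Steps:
$t = -27764$ ($t = -3 - 27761 = -27764$)
$s = -211$ ($s = - \frac{211}{1} = \left(-211\right) 1 = -211$)
$I{\left(q \right)} = \frac{140 + q}{-158 + q}$
$I{\left(s \right)} - t = \frac{140 - 211}{-158 - 211} - -27764 = \frac{1}{-369} \left(-71\right) + 27764 = \left(- \frac{1}{369}\right) \left(-71\right) + 27764 = \frac{71}{369} + 27764 = \frac{10244987}{369}$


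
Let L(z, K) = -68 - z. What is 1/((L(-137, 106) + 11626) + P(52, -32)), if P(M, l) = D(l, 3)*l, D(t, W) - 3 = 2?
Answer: 1/11535 ≈ 8.6693e-5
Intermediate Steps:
D(t, W) = 5 (D(t, W) = 3 + 2 = 5)
P(M, l) = 5*l
1/((L(-137, 106) + 11626) + P(52, -32)) = 1/(((-68 - 1*(-137)) + 11626) + 5*(-32)) = 1/(((-68 + 137) + 11626) - 160) = 1/((69 + 11626) - 160) = 1/(11695 - 160) = 1/11535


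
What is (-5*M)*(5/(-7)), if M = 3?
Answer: 75/7 ≈ 10.714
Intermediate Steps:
(-5*M)*(5/(-7)) = (-5*3)*(5/(-7)) = -75*(-1)/7 = -15*(-5/7) = 75/7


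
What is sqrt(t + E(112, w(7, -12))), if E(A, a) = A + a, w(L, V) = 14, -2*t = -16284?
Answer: 2*sqrt(2067) ≈ 90.929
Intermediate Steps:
t = 8142 (t = -1/2*(-16284) = 8142)
sqrt(t + E(112, w(7, -12))) = sqrt(8142 + (112 + 14)) = sqrt(8142 + 126) = sqrt(8268) = 2*sqrt(2067)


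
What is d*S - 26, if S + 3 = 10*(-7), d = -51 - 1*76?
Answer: 9245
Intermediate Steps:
d = -127 (d = -51 - 76 = -127)
S = -73 (S = -3 + 10*(-7) = -3 - 70 = -73)
d*S - 26 = -127*(-73) - 26 = 9271 - 26 = 9245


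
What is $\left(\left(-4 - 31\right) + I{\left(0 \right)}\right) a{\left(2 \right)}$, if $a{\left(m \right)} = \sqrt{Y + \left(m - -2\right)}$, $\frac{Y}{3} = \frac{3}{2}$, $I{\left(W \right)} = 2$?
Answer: $- \frac{33 \sqrt{34}}{2} \approx -96.211$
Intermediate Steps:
$Y = \frac{9}{2}$ ($Y = 3 \cdot \frac{3}{2} = \frac{9}{2} \approx 4.5$)
$a{\left(m \right)} = \sqrt{\frac{13}{2} + m}$ ($a{\left(m \right)} = \sqrt{\frac{9}{2} + \left(m - -2\right)} = \sqrt{\frac{9}{2} + \left(m + 2\right)} = \sqrt{\frac{9}{2} + \left(2 + m\right)} = \sqrt{\frac{13}{2} + m}$)
$\left(\left(-4 - 31\right) + I{\left(0 \right)}\right) a{\left(2 \right)} = \left(\left(-4 - 31\right) + 2\right) \frac{\sqrt{26 + 4 \cdot 2}}{2} = \left(-35 + 2\right) \frac{\sqrt{26 + 8}}{2} = - 33 \frac{\sqrt{34}}{2} = - \frac{33 \sqrt{34}}{2}$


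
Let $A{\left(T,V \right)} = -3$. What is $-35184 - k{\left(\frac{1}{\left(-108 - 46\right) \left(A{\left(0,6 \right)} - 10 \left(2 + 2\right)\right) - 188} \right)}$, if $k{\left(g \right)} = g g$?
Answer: $- \frac{1456489389505}{41396356} \approx -35184.0$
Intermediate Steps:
$k{\left(g \right)} = g^{2}$
$-35184 - k{\left(\frac{1}{\left(-108 - 46\right) \left(A{\left(0,6 \right)} - 10 \left(2 + 2\right)\right) - 188} \right)} = -35184 - \left(\frac{1}{\left(-108 - 46\right) \left(-3 - 10 \left(2 + 2\right)\right) - 188}\right)^{2} = -35184 - \left(\frac{1}{- 154 \left(-3 - 40\right) - 188}\right)^{2} = -35184 - \left(\frac{1}{\left(-154\right) \left(-43\right) - 188}\right)^{2} = -35184 - \left(\frac{1}{6622 - 188}\right)^{2} = -35184 - \left(\frac{1}{6434}\right)^{2} = -35184 - \frac{1}{41396356} = - \frac{1456489389505}{41396356}$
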